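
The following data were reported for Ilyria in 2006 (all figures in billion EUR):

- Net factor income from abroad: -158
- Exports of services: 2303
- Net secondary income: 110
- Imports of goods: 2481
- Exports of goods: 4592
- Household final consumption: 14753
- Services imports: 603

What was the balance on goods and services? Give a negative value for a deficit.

3811

Goods balance = 4592 - 2481 = 2111
Services balance = 2303 - 603 = 1700
Trade balance (goods + services) = 2111 + 1700 = 3811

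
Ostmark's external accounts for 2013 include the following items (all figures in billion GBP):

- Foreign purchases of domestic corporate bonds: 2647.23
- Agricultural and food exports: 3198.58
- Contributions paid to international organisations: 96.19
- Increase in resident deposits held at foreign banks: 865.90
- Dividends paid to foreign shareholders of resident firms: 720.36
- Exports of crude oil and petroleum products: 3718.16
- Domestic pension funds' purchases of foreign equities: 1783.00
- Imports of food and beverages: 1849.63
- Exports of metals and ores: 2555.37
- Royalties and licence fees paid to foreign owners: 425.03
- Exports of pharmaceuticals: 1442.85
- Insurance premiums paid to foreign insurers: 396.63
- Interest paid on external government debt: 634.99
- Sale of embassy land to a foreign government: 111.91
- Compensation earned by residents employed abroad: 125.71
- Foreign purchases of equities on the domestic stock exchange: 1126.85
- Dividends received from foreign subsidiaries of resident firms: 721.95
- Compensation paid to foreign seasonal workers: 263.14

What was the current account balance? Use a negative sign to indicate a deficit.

7376.65

Goods: 3718.16 + 3198.58 - 1849.63 + 1442.85 + 2555.37 = 9065.33
Services: -425.03 - 396.63 = -821.66
Primary income: 721.95 - 263.14 - 634.99 - 720.36 + 125.71 = -770.83
Secondary income: -96.19
Current account = 9065.33 + (-821.66) + (-770.83) + (-96.19) = 7376.65
(Excluded from the current account — financial account: foreign purchases of domestic corporate bonds 2647.23, increase in resident deposits held at foreign banks 865.90, domestic pension funds' purchases of foreign equities 1783.00, foreign purchases of equities on the domestic stock exchange 1126.85; capital account: sale of embassy land to a foreign government 111.91.)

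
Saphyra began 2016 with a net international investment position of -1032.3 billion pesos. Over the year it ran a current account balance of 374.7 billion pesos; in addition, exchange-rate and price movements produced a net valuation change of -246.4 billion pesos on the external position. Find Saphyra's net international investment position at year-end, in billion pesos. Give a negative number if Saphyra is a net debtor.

Change in NIIP = current account + net valuation change = 374.7 + (-246.4) = 128.3
End-of-year NIIP = -1032.3 + 128.3 = -904.0

-904.0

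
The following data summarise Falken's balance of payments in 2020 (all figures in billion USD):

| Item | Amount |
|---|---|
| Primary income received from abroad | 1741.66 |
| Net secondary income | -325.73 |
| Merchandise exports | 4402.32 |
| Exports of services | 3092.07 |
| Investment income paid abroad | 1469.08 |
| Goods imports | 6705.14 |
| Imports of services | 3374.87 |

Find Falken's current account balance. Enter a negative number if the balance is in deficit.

Goods balance = 4402.32 - 6705.14 = -2302.82
Services balance = 3092.07 - 3374.87 = -282.80
Trade balance (goods + services) = -2302.82 + (-282.80) = -2585.62
Net primary income = 1741.66 - 1469.08 = 272.58
Net secondary income = -325.73
Current account = -2585.62 + 272.58 + (-325.73) = -2638.77

-2638.77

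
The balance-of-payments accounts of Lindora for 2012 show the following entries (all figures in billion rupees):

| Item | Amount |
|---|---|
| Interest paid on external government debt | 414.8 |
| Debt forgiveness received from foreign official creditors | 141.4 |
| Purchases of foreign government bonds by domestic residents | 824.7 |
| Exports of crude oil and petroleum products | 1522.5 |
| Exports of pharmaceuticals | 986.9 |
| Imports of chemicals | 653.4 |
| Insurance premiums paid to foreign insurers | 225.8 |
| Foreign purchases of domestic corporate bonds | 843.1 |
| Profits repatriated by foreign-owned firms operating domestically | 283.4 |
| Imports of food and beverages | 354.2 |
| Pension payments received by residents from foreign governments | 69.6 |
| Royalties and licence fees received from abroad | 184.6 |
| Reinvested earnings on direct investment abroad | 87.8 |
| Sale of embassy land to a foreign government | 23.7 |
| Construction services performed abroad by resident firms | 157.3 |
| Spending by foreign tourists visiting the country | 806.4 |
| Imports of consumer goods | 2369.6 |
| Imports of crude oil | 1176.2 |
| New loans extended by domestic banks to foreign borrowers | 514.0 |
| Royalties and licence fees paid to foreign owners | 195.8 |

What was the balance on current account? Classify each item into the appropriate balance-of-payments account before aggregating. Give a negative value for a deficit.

Goods: 986.9 - 1176.2 - 653.4 - 354.2 - 2369.6 + 1522.5 = -2044.0
Services: -225.8 - 195.8 + 184.6 + 806.4 + 157.3 = 726.7
Primary income: 87.8 - 283.4 - 414.8 = -610.4
Secondary income: 69.6
Current account = (-2044.0) + 726.7 + (-610.4) + 69.6 = -1858.1
(Excluded from the current account — capital account: debt forgiveness received from foreign official creditors 141.4, sale of embassy land to a foreign government 23.7; financial account: purchases of foreign government bonds by domestic residents 824.7, foreign purchases of domestic corporate bonds 843.1, new loans extended by domestic banks to foreign borrowers 514.0.)

-1858.1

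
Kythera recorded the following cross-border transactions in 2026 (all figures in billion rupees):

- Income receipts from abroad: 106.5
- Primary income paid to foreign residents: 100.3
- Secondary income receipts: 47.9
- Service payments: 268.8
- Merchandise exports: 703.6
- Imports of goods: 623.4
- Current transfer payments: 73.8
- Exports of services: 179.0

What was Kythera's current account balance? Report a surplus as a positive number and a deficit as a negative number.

Goods balance = 703.6 - 623.4 = 80.2
Services balance = 179.0 - 268.8 = -89.8
Trade balance (goods + services) = 80.2 + (-89.8) = -9.6
Net primary income = 106.5 - 100.3 = 6.2
Net secondary income = 47.9 - 73.8 = -25.9
Current account = -9.6 + 6.2 + (-25.9) = -29.3

-29.3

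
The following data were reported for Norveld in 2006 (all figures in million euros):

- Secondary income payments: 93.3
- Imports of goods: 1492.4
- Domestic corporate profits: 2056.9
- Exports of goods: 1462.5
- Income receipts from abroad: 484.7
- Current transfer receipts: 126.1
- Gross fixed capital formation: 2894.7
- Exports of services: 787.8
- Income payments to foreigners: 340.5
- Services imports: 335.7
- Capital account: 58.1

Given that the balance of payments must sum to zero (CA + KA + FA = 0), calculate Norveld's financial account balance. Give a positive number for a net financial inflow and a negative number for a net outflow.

Goods balance = 1462.5 - 1492.4 = -29.9
Services balance = 787.8 - 335.7 = 452.1
Trade balance (goods + services) = -29.9 + 452.1 = 422.2
Net primary income = 484.7 - 340.5 = 144.2
Net secondary income = 126.1 - 93.3 = 32.8
Current account = 422.2 + 144.2 + 32.8 = 599.2
Financial account = -(599.2 + 58.1) = -657.3

-657.3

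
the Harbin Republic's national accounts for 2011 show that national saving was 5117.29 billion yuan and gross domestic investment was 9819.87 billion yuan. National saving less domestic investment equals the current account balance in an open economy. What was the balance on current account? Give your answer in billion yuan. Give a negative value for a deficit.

-4702.58

S - I = CA (net lending to the rest of the world).
CA = S - I = 5117.29 - 9819.87 = -4702.58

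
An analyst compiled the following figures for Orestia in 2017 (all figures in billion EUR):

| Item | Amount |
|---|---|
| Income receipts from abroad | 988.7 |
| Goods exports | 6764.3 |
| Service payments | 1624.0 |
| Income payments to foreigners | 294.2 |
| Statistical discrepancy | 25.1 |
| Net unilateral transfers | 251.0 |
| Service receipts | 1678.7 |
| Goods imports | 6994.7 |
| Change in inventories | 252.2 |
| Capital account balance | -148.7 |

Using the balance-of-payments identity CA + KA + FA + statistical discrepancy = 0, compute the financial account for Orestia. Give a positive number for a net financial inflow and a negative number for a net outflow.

Goods balance = 6764.3 - 6994.7 = -230.4
Services balance = 1678.7 - 1624.0 = 54.7
Trade balance (goods + services) = -230.4 + 54.7 = -175.7
Net primary income = 988.7 - 294.2 = 694.5
Net secondary income = 251.0
Current account = -175.7 + 694.5 + 251.0 = 769.8
Financial account = -(769.8 + (-148.7) + 25.1) = -646.2

-646.2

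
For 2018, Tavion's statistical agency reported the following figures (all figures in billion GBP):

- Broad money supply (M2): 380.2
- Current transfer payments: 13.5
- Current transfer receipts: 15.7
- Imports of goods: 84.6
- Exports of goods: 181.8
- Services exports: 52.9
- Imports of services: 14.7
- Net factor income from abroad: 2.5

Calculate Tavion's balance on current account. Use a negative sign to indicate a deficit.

Goods balance = 181.8 - 84.6 = 97.2
Services balance = 52.9 - 14.7 = 38.2
Trade balance (goods + services) = 97.2 + 38.2 = 135.4
Net primary income = 2.5
Net secondary income = 15.7 - 13.5 = 2.2
Current account = 135.4 + 2.5 + 2.2 = 140.1

140.1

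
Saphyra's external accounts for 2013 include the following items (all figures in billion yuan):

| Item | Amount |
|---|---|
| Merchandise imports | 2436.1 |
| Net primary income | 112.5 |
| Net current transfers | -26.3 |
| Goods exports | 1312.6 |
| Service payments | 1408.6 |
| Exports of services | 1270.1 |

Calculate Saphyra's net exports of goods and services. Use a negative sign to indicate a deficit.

-1262.0

Goods balance = 1312.6 - 2436.1 = -1123.5
Services balance = 1270.1 - 1408.6 = -138.5
Trade balance (goods + services) = -1123.5 + (-138.5) = -1262.0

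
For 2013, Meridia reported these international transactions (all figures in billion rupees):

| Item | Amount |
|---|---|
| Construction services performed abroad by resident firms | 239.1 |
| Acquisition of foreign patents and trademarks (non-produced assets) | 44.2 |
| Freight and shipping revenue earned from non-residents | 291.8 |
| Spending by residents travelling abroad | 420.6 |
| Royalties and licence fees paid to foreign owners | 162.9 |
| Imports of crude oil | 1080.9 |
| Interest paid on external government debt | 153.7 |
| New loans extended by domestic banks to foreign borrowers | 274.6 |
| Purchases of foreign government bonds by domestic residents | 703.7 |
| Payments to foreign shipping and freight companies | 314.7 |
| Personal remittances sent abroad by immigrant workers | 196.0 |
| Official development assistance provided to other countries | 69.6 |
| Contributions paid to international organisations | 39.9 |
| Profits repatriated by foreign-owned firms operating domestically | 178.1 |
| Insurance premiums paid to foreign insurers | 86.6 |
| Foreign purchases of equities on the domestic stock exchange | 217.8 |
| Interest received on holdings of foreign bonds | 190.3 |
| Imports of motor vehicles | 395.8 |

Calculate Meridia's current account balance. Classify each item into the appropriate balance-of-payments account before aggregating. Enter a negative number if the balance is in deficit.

Goods: -395.8 - 1080.9 = -1476.7
Services: -314.7 + 291.8 - 162.9 - 420.6 - 86.6 + 239.1 = -453.9
Primary income: -153.7 - 178.1 + 190.3 = -141.5
Secondary income: -69.6 - 196.0 - 39.9 = -305.5
Current account = (-1476.7) + (-453.9) + (-141.5) + (-305.5) = -2377.6
(Excluded from the current account — capital account: acquisition of foreign patents and trademarks (non-produced assets) 44.2; financial account: new loans extended by domestic banks to foreign borrowers 274.6, purchases of foreign government bonds by domestic residents 703.7, foreign purchases of equities on the domestic stock exchange 217.8.)

-2377.6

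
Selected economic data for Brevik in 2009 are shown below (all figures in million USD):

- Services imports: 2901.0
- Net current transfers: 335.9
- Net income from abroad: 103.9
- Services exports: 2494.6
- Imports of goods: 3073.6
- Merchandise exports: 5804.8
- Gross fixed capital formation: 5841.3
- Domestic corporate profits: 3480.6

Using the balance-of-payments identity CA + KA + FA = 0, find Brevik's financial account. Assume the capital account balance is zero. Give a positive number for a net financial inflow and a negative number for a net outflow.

Goods balance = 5804.8 - 3073.6 = 2731.2
Services balance = 2494.6 - 2901.0 = -406.4
Trade balance (goods + services) = 2731.2 + (-406.4) = 2324.8
Net primary income = 103.9
Net secondary income = 335.9
Current account = 2324.8 + 103.9 + 335.9 = 2764.6
Financial account = -(2764.6) = -2764.6

-2764.6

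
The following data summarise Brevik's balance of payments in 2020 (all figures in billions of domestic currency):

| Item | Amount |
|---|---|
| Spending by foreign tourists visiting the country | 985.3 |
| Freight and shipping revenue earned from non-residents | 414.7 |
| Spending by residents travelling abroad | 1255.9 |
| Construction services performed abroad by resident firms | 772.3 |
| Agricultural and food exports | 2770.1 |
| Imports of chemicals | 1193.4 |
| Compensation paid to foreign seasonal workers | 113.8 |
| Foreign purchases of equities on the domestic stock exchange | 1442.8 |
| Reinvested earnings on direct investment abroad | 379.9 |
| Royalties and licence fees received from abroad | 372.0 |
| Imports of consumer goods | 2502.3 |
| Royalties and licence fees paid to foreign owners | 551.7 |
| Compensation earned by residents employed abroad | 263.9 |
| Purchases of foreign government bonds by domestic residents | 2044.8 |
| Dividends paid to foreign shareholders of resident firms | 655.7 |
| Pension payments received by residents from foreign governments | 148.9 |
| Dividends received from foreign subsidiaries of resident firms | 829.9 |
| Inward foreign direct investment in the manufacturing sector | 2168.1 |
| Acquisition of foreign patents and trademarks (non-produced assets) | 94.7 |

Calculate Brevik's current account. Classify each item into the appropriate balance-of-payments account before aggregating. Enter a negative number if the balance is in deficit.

664.2

Goods: -2502.3 + 2770.1 - 1193.4 = -925.6
Services: 414.7 + 372.0 + 772.3 + 985.3 - 551.7 - 1255.9 = 736.7
Primary income: 829.9 - 113.8 + 263.9 - 655.7 + 379.9 = 704.2
Secondary income: 148.9
Current account = (-925.6) + 736.7 + 704.2 + 148.9 = 664.2
(Excluded from the current account — financial account: foreign purchases of equities on the domestic stock exchange 1442.8, purchases of foreign government bonds by domestic residents 2044.8, inward foreign direct investment in the manufacturing sector 2168.1; capital account: acquisition of foreign patents and trademarks (non-produced assets) 94.7.)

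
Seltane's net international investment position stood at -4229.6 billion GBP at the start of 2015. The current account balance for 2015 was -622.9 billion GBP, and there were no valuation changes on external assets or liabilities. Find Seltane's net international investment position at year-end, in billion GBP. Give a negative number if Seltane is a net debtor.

With no valuation effects, change in NIIP = current account = -622.9
End-of-year NIIP = -4229.6 + (-622.9) = -4852.5

-4852.5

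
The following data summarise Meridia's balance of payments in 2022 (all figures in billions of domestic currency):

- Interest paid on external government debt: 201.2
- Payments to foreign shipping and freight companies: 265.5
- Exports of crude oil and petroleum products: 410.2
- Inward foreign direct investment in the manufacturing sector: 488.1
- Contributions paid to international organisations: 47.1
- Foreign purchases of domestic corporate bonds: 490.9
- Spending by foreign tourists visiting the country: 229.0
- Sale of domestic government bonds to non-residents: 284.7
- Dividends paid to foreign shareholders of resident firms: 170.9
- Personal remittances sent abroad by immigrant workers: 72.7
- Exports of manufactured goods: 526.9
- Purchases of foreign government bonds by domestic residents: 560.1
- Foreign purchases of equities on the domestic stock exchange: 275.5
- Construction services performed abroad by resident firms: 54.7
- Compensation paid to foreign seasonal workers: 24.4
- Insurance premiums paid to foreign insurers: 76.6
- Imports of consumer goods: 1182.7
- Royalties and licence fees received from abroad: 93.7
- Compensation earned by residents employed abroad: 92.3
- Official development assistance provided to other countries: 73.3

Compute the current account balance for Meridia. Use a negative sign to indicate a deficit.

Goods: 526.9 - 1182.7 + 410.2 = -245.6
Services: 93.7 - 76.6 + 54.7 + 229.0 - 265.5 = 35.3
Primary income: 92.3 - 201.2 - 24.4 - 170.9 = -304.2
Secondary income: -47.1 - 73.3 - 72.7 = -193.1
Current account = (-245.6) + 35.3 + (-304.2) + (-193.1) = -707.6
(Excluded from the current account — financial account: inward foreign direct investment in the manufacturing sector 488.1, foreign purchases of domestic corporate bonds 490.9, sale of domestic government bonds to non-residents 284.7, purchases of foreign government bonds by domestic residents 560.1, foreign purchases of equities on the domestic stock exchange 275.5.)

-707.6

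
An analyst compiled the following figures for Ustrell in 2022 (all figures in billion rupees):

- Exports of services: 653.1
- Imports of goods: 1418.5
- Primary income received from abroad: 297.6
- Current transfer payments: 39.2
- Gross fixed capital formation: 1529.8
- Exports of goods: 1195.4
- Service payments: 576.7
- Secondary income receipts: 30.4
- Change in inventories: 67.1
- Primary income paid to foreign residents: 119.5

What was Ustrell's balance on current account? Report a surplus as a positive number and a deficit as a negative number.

22.6

Goods balance = 1195.4 - 1418.5 = -223.1
Services balance = 653.1 - 576.7 = 76.4
Trade balance (goods + services) = -223.1 + 76.4 = -146.7
Net primary income = 297.6 - 119.5 = 178.1
Net secondary income = 30.4 - 39.2 = -8.8
Current account = -146.7 + 178.1 + (-8.8) = 22.6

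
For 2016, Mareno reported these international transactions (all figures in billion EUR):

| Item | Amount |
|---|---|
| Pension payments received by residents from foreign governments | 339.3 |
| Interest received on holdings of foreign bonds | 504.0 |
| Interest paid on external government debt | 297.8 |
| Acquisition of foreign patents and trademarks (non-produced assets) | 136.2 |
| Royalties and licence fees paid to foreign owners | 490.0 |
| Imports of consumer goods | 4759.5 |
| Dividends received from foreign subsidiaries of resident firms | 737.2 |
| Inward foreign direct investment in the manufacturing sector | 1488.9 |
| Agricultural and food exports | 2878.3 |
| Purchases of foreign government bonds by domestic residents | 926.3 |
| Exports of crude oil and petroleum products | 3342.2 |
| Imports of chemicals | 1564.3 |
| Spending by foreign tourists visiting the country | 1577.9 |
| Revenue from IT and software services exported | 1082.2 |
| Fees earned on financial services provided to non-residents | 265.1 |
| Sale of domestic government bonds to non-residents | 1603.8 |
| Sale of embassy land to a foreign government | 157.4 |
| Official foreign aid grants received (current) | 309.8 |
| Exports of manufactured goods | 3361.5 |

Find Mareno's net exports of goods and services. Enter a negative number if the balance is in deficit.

Goods: 3361.5 - 4759.5 + 3342.2 + 2878.3 - 1564.3 = 3258.2
Services: 265.1 + 1082.2 - 490.0 + 1577.9 = 2435.2
Trade balance = 3258.2 + 2435.2 = 5693.4
(Excluded from the trade balance — secondary income: pension payments received by residents from foreign governments 339.3, official foreign aid grants received (current) 309.8; primary income: interest received on holdings of foreign bonds 504.0, interest paid on external government debt 297.8, dividends received from foreign subsidiaries of resident firms 737.2; capital account: acquisition of foreign patents and trademarks (non-produced assets) 136.2, sale of embassy land to a foreign government 157.4; financial account: inward foreign direct investment in the manufacturing sector 1488.9, purchases of foreign government bonds by domestic residents 926.3, sale of domestic government bonds to non-residents 1603.8.)

5693.4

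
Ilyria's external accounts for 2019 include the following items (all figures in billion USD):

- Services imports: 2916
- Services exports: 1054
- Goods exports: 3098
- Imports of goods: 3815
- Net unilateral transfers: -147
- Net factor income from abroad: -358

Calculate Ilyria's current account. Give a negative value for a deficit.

Goods balance = 3098 - 3815 = -717
Services balance = 1054 - 2916 = -1862
Trade balance (goods + services) = -717 + (-1862) = -2579
Net primary income = -358
Net secondary income = -147
Current account = -2579 + (-358) + (-147) = -3084

-3084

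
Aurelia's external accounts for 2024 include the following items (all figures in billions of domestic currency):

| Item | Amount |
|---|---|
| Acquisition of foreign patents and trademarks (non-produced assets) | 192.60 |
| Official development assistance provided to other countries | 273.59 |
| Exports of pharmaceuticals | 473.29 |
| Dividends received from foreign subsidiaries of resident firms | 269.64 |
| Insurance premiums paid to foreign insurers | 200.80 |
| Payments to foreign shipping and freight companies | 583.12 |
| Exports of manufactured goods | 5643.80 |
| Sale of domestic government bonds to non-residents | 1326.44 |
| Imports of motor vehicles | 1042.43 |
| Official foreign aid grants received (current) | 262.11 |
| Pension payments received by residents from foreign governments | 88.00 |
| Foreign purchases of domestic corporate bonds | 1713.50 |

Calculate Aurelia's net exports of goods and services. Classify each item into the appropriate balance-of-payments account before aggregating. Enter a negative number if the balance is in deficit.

Goods: -1042.43 + 473.29 + 5643.80 = 5074.66
Services: -583.12 - 200.80 = -783.92
Trade balance = 5074.66 + (-783.92) = 4290.74
(Excluded from the trade balance — capital account: acquisition of foreign patents and trademarks (non-produced assets) 192.60; secondary income: official development assistance provided to other countries 273.59, official foreign aid grants received (current) 262.11, pension payments received by residents from foreign governments 88.00; primary income: dividends received from foreign subsidiaries of resident firms 269.64; financial account: sale of domestic government bonds to non-residents 1326.44, foreign purchases of domestic corporate bonds 1713.50.)

4290.74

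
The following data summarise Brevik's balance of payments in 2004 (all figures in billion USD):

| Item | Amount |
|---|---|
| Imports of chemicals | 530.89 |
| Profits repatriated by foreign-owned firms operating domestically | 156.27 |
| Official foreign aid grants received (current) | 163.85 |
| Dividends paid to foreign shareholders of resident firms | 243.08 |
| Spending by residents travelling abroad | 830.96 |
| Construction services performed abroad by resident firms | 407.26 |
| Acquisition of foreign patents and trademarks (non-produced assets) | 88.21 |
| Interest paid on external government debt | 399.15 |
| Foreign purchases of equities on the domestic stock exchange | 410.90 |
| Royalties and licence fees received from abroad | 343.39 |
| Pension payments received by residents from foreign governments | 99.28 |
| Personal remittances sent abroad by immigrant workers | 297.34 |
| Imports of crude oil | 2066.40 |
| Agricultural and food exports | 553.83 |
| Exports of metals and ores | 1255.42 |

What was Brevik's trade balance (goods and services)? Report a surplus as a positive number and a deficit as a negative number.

-868.35

Goods: 1255.42 - 530.89 - 2066.40 + 553.83 = -788.04
Services: -830.96 + 407.26 + 343.39 = -80.31
Trade balance = -788.04 + (-80.31) = -868.35
(Excluded from the trade balance — primary income: profits repatriated by foreign-owned firms operating domestically 156.27, dividends paid to foreign shareholders of resident firms 243.08, interest paid on external government debt 399.15; secondary income: official foreign aid grants received (current) 163.85, pension payments received by residents from foreign governments 99.28, personal remittances sent abroad by immigrant workers 297.34; capital account: acquisition of foreign patents and trademarks (non-produced assets) 88.21; financial account: foreign purchases of equities on the domestic stock exchange 410.90.)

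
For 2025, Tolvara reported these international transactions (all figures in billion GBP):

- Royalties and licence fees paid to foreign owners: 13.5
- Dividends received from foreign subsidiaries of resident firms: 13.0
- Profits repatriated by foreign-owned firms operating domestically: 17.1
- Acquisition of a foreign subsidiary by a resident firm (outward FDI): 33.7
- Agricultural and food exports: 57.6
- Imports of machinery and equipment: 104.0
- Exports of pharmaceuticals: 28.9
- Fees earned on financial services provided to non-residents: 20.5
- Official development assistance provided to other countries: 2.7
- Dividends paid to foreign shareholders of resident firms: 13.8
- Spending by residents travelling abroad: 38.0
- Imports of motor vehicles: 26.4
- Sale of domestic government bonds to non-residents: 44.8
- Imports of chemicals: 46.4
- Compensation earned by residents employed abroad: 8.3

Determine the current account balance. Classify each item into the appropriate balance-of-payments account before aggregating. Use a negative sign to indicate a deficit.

Goods: 57.6 - 46.4 - 26.4 + 28.9 - 104.0 = -90.3
Services: -38.0 + 20.5 - 13.5 = -31.0
Primary income: -17.1 + 13.0 + 8.3 - 13.8 = -9.6
Secondary income: -2.7
Current account = (-90.3) + (-31.0) + (-9.6) + (-2.7) = -133.6
(Excluded from the current account — financial account: acquisition of a foreign subsidiary by a resident firm (outward FDI) 33.7, sale of domestic government bonds to non-residents 44.8.)

-133.6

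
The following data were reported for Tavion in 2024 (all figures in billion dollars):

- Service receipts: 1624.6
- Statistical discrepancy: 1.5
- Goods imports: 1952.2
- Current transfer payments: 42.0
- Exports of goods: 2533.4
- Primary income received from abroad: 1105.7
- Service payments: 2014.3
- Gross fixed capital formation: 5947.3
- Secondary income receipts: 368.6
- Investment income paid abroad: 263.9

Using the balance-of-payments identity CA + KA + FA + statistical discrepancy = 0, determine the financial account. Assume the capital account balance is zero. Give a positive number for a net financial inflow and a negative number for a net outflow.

Goods balance = 2533.4 - 1952.2 = 581.2
Services balance = 1624.6 - 2014.3 = -389.7
Trade balance (goods + services) = 581.2 + (-389.7) = 191.5
Net primary income = 1105.7 - 263.9 = 841.8
Net secondary income = 368.6 - 42.0 = 326.6
Current account = 191.5 + 841.8 + 326.6 = 1359.9
Financial account = -(1359.9 + 1.5) = -1361.4

-1361.4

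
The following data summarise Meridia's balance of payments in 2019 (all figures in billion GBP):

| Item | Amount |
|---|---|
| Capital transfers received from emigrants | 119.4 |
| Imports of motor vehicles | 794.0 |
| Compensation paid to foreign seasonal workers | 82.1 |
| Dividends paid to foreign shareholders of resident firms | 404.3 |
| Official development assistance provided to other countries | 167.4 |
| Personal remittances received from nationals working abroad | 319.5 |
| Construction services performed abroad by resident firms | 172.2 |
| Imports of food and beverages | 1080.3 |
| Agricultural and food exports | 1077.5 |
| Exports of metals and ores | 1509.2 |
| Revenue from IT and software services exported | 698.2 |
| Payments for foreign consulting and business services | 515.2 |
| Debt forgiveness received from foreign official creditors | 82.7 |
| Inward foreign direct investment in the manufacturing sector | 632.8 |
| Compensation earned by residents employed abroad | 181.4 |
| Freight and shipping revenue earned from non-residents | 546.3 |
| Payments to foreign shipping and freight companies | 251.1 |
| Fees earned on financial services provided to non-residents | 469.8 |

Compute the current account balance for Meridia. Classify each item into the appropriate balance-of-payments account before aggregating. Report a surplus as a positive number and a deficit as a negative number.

Goods: 1077.5 + 1509.2 - 794.0 - 1080.3 = 712.4
Services: -515.2 + 172.2 + 469.8 + 546.3 - 251.1 + 698.2 = 1120.2
Primary income: 181.4 - 404.3 - 82.1 = -305.0
Secondary income: -167.4 + 319.5 = 152.1
Current account = 712.4 + 1120.2 + (-305.0) + 152.1 = 1679.7
(Excluded from the current account — capital account: capital transfers received from emigrants 119.4, debt forgiveness received from foreign official creditors 82.7; financial account: inward foreign direct investment in the manufacturing sector 632.8.)

1679.7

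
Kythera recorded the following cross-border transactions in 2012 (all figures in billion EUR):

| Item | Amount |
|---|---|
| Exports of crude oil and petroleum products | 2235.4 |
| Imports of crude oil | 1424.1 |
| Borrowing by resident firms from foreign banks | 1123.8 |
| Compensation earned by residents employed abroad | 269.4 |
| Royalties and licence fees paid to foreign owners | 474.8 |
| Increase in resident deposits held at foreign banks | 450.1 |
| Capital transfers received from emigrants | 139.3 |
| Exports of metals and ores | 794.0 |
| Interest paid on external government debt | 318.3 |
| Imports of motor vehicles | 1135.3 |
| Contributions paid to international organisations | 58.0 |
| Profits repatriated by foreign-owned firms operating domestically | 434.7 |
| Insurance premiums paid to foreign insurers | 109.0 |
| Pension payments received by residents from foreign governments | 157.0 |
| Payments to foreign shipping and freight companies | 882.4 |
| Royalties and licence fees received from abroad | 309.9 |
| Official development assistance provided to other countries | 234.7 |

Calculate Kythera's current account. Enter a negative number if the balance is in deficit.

-1305.6

Goods: -1424.1 - 1135.3 + 794.0 + 2235.4 = 470.0
Services: -882.4 + 309.9 - 474.8 - 109.0 = -1156.3
Primary income: 269.4 - 434.7 - 318.3 = -483.6
Secondary income: -58.0 - 234.7 + 157.0 = -135.7
Current account = 470.0 + (-1156.3) + (-483.6) + (-135.7) = -1305.6
(Excluded from the current account — financial account: borrowing by resident firms from foreign banks 1123.8, increase in resident deposits held at foreign banks 450.1; capital account: capital transfers received from emigrants 139.3.)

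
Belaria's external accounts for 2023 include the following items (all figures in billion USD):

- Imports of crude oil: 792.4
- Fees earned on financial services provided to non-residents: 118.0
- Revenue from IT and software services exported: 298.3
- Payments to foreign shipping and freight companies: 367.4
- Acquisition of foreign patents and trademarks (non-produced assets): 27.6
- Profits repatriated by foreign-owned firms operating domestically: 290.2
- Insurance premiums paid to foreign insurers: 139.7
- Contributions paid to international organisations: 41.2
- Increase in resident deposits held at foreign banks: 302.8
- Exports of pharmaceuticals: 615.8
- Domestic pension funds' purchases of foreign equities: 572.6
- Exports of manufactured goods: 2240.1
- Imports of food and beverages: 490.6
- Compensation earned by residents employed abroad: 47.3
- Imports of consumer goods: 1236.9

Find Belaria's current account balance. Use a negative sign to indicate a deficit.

-38.9

Goods: -490.6 + 615.8 - 1236.9 + 2240.1 - 792.4 = 336.0
Services: 118.0 - 367.4 + 298.3 - 139.7 = -90.8
Primary income: -290.2 + 47.3 = -242.9
Secondary income: -41.2
Current account = 336.0 + (-90.8) + (-242.9) + (-41.2) = -38.9
(Excluded from the current account — capital account: acquisition of foreign patents and trademarks (non-produced assets) 27.6; financial account: increase in resident deposits held at foreign banks 302.8, domestic pension funds' purchases of foreign equities 572.6.)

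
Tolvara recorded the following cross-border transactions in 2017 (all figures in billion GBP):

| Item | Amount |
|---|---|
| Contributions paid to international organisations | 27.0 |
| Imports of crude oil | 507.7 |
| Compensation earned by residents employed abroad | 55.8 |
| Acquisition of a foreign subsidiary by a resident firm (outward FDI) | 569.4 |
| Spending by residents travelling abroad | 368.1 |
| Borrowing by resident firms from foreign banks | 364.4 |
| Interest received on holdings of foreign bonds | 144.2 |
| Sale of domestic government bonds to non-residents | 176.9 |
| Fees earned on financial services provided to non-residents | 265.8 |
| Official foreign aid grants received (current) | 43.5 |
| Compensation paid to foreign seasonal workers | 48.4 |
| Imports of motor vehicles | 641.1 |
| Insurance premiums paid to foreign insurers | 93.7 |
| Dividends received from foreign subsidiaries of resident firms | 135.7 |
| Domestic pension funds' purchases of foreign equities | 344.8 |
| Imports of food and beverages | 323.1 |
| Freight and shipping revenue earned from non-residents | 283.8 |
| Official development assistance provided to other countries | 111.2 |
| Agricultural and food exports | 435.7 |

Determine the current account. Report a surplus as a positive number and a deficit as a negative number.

Goods: -507.7 - 641.1 + 435.7 - 323.1 = -1036.2
Services: 265.8 - 93.7 - 368.1 + 283.8 = 87.8
Primary income: 55.8 - 48.4 + 135.7 + 144.2 = 287.3
Secondary income: -111.2 + 43.5 - 27.0 = -94.7
Current account = (-1036.2) + 87.8 + 287.3 + (-94.7) = -755.8
(Excluded from the current account — financial account: acquisition of a foreign subsidiary by a resident firm (outward FDI) 569.4, borrowing by resident firms from foreign banks 364.4, sale of domestic government bonds to non-residents 176.9, domestic pension funds' purchases of foreign equities 344.8.)

-755.8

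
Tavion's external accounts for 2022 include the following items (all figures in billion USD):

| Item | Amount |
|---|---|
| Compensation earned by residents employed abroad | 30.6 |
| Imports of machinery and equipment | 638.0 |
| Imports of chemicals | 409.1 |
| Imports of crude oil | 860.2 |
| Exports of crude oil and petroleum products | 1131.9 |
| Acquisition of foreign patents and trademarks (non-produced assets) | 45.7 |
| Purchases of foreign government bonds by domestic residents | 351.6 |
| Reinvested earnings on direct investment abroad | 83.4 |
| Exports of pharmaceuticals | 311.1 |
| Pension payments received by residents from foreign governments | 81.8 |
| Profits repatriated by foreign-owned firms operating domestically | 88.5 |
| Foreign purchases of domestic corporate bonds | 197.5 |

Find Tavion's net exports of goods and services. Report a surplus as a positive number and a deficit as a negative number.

Goods: 1131.9 - 409.1 - 638.0 - 860.2 + 311.1 = -464.3
Trade balance = -464.3 + 0.0 = -464.3
(Excluded from the trade balance — primary income: compensation earned by residents employed abroad 30.6, reinvested earnings on direct investment abroad 83.4, profits repatriated by foreign-owned firms operating domestically 88.5; capital account: acquisition of foreign patents and trademarks (non-produced assets) 45.7; financial account: purchases of foreign government bonds by domestic residents 351.6, foreign purchases of domestic corporate bonds 197.5; secondary income: pension payments received by residents from foreign governments 81.8.)

-464.3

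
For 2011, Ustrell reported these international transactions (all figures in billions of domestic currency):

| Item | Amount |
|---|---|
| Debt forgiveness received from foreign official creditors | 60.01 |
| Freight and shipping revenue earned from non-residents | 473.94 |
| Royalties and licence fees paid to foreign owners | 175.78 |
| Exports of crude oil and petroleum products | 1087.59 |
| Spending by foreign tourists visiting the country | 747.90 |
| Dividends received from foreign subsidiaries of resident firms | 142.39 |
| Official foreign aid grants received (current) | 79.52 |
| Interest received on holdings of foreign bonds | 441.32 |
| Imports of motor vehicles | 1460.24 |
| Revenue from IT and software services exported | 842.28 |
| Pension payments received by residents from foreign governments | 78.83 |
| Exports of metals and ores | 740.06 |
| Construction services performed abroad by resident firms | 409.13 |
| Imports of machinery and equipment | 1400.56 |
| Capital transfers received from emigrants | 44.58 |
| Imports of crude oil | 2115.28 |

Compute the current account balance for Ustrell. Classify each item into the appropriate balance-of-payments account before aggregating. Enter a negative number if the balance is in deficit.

Goods: -1460.24 + 1087.59 + 740.06 - 1400.56 - 2115.28 = -3148.43
Services: 473.94 + 842.28 - 175.78 + 409.13 + 747.90 = 2297.47
Primary income: 142.39 + 441.32 = 583.71
Secondary income: 78.83 + 79.52 = 158.35
Current account = (-3148.43) + 2297.47 + 583.71 + 158.35 = -108.90
(Excluded from the current account — capital account: debt forgiveness received from foreign official creditors 60.01, capital transfers received from emigrants 44.58.)

-108.90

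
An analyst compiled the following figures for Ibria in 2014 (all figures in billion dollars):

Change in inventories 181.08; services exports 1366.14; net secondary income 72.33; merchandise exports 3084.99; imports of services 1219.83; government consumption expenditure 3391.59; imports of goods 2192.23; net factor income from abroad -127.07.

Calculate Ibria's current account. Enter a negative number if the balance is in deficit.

Goods balance = 3084.99 - 2192.23 = 892.76
Services balance = 1366.14 - 1219.83 = 146.31
Trade balance (goods + services) = 892.76 + 146.31 = 1039.07
Net primary income = -127.07
Net secondary income = 72.33
Current account = 1039.07 + (-127.07) + 72.33 = 984.33

984.33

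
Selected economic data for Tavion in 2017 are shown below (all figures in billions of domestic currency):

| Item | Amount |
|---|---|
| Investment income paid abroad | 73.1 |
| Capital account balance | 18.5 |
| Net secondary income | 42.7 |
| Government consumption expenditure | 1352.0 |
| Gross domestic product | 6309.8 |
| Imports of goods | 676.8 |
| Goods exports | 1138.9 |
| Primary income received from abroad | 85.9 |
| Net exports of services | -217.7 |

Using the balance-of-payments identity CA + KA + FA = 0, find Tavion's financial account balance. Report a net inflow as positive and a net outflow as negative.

Goods balance = 1138.9 - 676.8 = 462.1
Services balance = -217.7
Trade balance (goods + services) = 462.1 + (-217.7) = 244.4
Net primary income = 85.9 - 73.1 = 12.8
Net secondary income = 42.7
Current account = 244.4 + 12.8 + 42.7 = 299.9
Financial account = -(299.9 + 18.5) = -318.4

-318.4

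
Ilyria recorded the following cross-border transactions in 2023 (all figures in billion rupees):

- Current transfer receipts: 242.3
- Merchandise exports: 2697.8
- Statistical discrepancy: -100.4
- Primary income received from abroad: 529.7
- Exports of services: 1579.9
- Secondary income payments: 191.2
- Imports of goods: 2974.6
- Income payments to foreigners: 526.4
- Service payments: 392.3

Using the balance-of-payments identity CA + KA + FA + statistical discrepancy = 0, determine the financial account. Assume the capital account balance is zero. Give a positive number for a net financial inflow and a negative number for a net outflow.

-864.8

Goods balance = 2697.8 - 2974.6 = -276.8
Services balance = 1579.9 - 392.3 = 1187.6
Trade balance (goods + services) = -276.8 + 1187.6 = 910.8
Net primary income = 529.7 - 526.4 = 3.3
Net secondary income = 242.3 - 191.2 = 51.1
Current account = 910.8 + 3.3 + 51.1 = 965.2
Financial account = -(965.2 + (-100.4)) = -864.8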